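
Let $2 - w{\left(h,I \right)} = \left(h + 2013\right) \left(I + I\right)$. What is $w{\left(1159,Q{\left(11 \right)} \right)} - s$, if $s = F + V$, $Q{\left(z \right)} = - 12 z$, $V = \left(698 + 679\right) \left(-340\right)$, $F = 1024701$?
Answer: $280889$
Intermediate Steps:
$V = -468180$ ($V = 1377 \left(-340\right) = -468180$)
$w{\left(h,I \right)} = 2 - 2 I \left(2013 + h\right)$ ($w{\left(h,I \right)} = 2 - \left(h + 2013\right) \left(I + I\right) = 2 - \left(2013 + h\right) 2 I = 2 - 2 I \left(2013 + h\right)$)
$s = 556521$ ($s = 1024701 - 468180 = 556521$)
$w{\left(1159,Q{\left(11 \right)} \right)} - s = \left(2 - 4026 \left(\left(-12\right) 11\right) - 2 \left(\left(-12\right) 11\right) 1159\right) - 556521 = \left(2 - -531432 - \left(-264\right) 1159\right) - 556521 = \left(2 + 531432 + 305976\right) - 556521 = 837410 - 556521 = 280889$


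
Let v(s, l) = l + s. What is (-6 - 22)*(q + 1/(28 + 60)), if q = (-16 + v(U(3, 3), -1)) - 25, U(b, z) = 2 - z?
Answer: 26481/22 ≈ 1203.7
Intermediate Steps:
q = -43 (q = (-16 + (-1 + (2 - 1*3))) - 25 = (-16 + (-1 + (2 - 3))) - 25 = (-16 + (-1 - 1)) - 25 = (-16 - 2) - 25 = -18 - 25 = -43)
(-6 - 22)*(q + 1/(28 + 60)) = (-6 - 22)*(-43 + 1/(28 + 60)) = -28*(-43 + 1/88) = -28*(-3783/88) = 26481/22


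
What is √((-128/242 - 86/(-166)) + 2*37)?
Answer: √61675059/913 ≈ 8.6017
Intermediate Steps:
√((-128/242 - 86/(-166)) + 2*37) = √((-128*1/242 - 86*(-1/166)) + 74) = √((-64/121 + 43/83) + 74) = √(-109/10043 + 74) = √(743073/10043) = √61675059/913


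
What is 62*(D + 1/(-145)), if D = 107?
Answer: 961868/145 ≈ 6633.6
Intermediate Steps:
62*(D + 1/(-145)) = 62*(107 + 1/(-145)) = 62*(107 - 1/145) = 62*(15514/145) = 961868/145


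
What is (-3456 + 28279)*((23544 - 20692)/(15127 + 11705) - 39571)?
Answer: -6589055719765/6708 ≈ -9.8227e+8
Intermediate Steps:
(-3456 + 28279)*((23544 - 20692)/(15127 + 11705) - 39571) = 24823*(2852/26832 - 39571) = 24823*(2852*(1/26832) - 39571) = 24823*(713/6708 - 39571) = 24823*(-265441555/6708) = -6589055719765/6708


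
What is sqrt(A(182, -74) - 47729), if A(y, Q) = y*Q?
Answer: I*sqrt(61197) ≈ 247.38*I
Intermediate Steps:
A(y, Q) = Q*y
sqrt(A(182, -74) - 47729) = sqrt(-74*182 - 47729) = sqrt(-13468 - 47729) = sqrt(-61197) = I*sqrt(61197)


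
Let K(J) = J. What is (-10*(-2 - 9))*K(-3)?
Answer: -330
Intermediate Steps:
(-10*(-2 - 9))*K(-3) = -10*(-2 - 9)*(-3) = -10*(-11)*(-3) = 110*(-3) = -330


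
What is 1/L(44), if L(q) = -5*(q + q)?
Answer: -1/440 ≈ -0.0022727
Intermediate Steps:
L(q) = -10*q
1/L(44) = 1/(-10*44) = 1/(-440) = -1/440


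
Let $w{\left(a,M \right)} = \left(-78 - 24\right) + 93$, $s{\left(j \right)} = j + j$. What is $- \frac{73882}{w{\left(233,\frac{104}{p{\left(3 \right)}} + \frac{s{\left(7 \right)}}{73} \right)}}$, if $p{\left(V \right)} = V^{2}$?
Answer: $\frac{73882}{9} \approx 8209.1$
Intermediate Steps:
$s{\left(j \right)} = 2 j$
$w{\left(a,M \right)} = -9$ ($w{\left(a,M \right)} = -102 + 93 = -9$)
$- \frac{73882}{w{\left(233,\frac{104}{p{\left(3 \right)}} + \frac{s{\left(7 \right)}}{73} \right)}} = - \frac{73882}{-9} = \left(-73882\right) \left(- \frac{1}{9}\right) = \frac{73882}{9}$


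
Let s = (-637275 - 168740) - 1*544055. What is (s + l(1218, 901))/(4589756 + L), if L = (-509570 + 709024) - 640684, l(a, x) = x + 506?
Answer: -1348663/4148526 ≈ -0.32509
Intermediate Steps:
l(a, x) = 506 + x
L = -441230 (L = 199454 - 640684 = -441230)
s = -1350070 (s = -806015 - 544055 = -1350070)
(s + l(1218, 901))/(4589756 + L) = (-1350070 + (506 + 901))/(4589756 - 441230) = (-1350070 + 1407)/4148526 = -1348663*1/4148526 = -1348663/4148526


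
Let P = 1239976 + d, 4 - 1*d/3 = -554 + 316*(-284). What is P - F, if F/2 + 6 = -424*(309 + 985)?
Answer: 2608206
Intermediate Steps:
d = 270906 (d = 12 - 3*(-554 + 316*(-284)) = 12 - 3*(-554 - 89744) = 12 - 3*(-90298) = 12 + 270894 = 270906)
P = 1510882 (P = 1239976 + 270906 = 1510882)
F = -1097324 (F = -12 + 2*(-424*(309 + 985)) = -12 + 2*(-424*1294) = -12 + 2*(-548656) = -12 - 1097312 = -1097324)
P - F = 1510882 - 1*(-1097324) = 1510882 + 1097324 = 2608206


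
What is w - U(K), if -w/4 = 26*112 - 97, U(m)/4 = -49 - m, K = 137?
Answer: -10516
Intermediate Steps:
U(m) = -196 - 4*m (U(m) = 4*(-49 - m) = -196 - 4*m)
w = -11260 (w = -4*(26*112 - 97) = -4*(2912 - 97) = -4*2815 = -11260)
w - U(K) = -11260 - (-196 - 4*137) = -11260 - (-196 - 548) = -11260 - 1*(-744) = -11260 + 744 = -10516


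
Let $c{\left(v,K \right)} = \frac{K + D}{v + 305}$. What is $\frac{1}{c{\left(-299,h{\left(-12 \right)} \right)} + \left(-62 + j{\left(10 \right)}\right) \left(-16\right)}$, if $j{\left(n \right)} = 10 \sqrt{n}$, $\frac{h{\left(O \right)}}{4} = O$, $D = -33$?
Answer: $\frac{3914}{2805849} + \frac{640 \sqrt{10}}{2805849} \approx 0.0021162$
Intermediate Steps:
$h{\left(O \right)} = 4 O$
$c{\left(v,K \right)} = \frac{-33 + K}{305 + v}$ ($c{\left(v,K \right)} = \frac{K - 33}{v + 305} = \frac{-33 + K}{305 + v}$)
$\frac{1}{c{\left(-299,h{\left(-12 \right)} \right)} + \left(-62 + j{\left(10 \right)}\right) \left(-16\right)} = \frac{1}{\frac{-33 + 4 \left(-12\right)}{305 - 299} + \left(-62 + 10 \sqrt{10}\right) \left(-16\right)} = \frac{1}{\frac{-33 - 48}{6} + \left(992 - 160 \sqrt{10}\right)} = \frac{1}{\frac{1}{6} \left(-81\right) + \left(992 - 160 \sqrt{10}\right)} = \frac{1}{- \frac{27}{2} + \left(992 - 160 \sqrt{10}\right)} = \frac{1}{\frac{1957}{2} - 160 \sqrt{10}}$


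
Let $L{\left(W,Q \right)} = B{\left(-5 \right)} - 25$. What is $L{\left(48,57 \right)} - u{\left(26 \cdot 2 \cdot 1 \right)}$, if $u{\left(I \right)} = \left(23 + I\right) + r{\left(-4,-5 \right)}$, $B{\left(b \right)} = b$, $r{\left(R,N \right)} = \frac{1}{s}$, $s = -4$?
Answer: $- \frac{419}{4} \approx -104.75$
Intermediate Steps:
$r{\left(R,N \right)} = - \frac{1}{4}$ ($r{\left(R,N \right)} = \frac{1}{-4} = - \frac{1}{4}$)
$L{\left(W,Q \right)} = -30$ ($L{\left(W,Q \right)} = -5 - 25 = -30$)
$u{\left(I \right)} = \frac{91}{4} + I$ ($u{\left(I \right)} = \left(23 + I\right) - \frac{1}{4} = \frac{91}{4} + I$)
$L{\left(48,57 \right)} - u{\left(26 \cdot 2 \cdot 1 \right)} = -30 - \left(\frac{91}{4} + 26 \cdot 2 \cdot 1\right) = -30 - \left(\frac{91}{4} + 26 \cdot 2\right) = -30 - \left(\frac{91}{4} + 52\right) = -30 - \frac{299}{4} = - \frac{419}{4}$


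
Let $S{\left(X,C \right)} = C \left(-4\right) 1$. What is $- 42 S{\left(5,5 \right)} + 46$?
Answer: $886$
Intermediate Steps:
$S{\left(X,C \right)} = - 4 C$ ($S{\left(X,C \right)} = - 4 C 1 = - 4 C$)
$- 42 S{\left(5,5 \right)} + 46 = - 42 \left(\left(-4\right) 5\right) + 46 = \left(-42\right) \left(-20\right) + 46 = 840 + 46 = 886$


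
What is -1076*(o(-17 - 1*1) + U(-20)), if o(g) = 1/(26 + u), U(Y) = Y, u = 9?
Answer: 752124/35 ≈ 21489.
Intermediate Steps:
o(g) = 1/35 (o(g) = 1/(26 + 9) = 1/35)
-1076*(o(-17 - 1*1) + U(-20)) = -1076*(1/35 - 20) = -1076*(-699/35) = 752124/35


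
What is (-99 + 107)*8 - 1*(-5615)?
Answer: 5679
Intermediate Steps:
(-99 + 107)*8 - 1*(-5615) = 8*8 + 5615 = 64 + 5615 = 5679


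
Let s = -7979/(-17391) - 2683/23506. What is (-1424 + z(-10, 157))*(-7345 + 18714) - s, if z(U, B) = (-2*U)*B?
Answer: 7975222885460263/408792846 ≈ 1.9509e+7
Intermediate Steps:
z(U, B) = -2*B*U
s = 140894321/408792846 (s = -7979*(-1/17391) - 2683*1/23506 = 7979/17391 - 2683/23506 = 140894321/408792846 ≈ 0.34466)
(-1424 + z(-10, 157))*(-7345 + 18714) - s = (-1424 - 2*157*(-10))*(-7345 + 18714) - 1*140894321/408792846 = (-1424 + 3140)*11369 - 140894321/408792846 = 1716*11369 - 140894321/408792846 = 19509204 - 140894321/408792846 = 7975222885460263/408792846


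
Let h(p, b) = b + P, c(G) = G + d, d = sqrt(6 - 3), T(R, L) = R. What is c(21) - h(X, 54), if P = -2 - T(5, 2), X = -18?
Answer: -26 + sqrt(3) ≈ -24.268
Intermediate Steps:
P = -7 (P = -2 - 1*5 = -2 - 5 = -7)
d = sqrt(3) ≈ 1.7320
c(G) = G + sqrt(3)
h(p, b) = -7 + b (h(p, b) = b - 7 = -7 + b)
c(21) - h(X, 54) = (21 + sqrt(3)) - (-7 + 54) = (21 + sqrt(3)) - 1*47 = (21 + sqrt(3)) - 47 = -26 + sqrt(3)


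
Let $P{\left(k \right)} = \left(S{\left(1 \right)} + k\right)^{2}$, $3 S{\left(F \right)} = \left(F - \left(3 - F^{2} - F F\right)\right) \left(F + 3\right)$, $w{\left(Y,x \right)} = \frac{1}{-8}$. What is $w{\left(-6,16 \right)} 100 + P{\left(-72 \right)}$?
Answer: $\frac{10343}{2} \approx 5171.5$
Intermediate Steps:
$w{\left(Y,x \right)} = - \frac{1}{8}$
$S{\left(F \right)} = \frac{\left(3 + F\right) \left(-3 + F + 2 F^{2}\right)}{3}$ ($S{\left(F \right)} = \frac{\left(F - \left(3 - F^{2} - F F\right)\right) \left(F + 3\right)}{3} = \frac{\left(F + \left(\left(F^{2} + F^{2}\right) - 3\right)\right) \left(3 + F\right)}{3} = \frac{\left(F + \left(2 F^{2} - 3\right)\right) \left(3 + F\right)}{3} = \frac{\left(F + \left(-3 + 2 F^{2}\right)\right) \left(3 + F\right)}{3} = \frac{\left(-3 + F + 2 F^{2}\right) \left(3 + F\right)}{3} = \frac{\left(3 + F\right) \left(-3 + F + 2 F^{2}\right)}{3}$)
$P{\left(k \right)} = k^{2}$ ($P{\left(k \right)} = \left(\left(-3 + \frac{2 \cdot 1^{3}}{3} + \frac{7 \cdot 1^{2}}{3}\right) + k\right)^{2} = \left(\left(-3 + \frac{2}{3} \cdot 1 + \frac{7}{3} \cdot 1\right) + k\right)^{2} = \left(\left(-3 + \frac{2}{3} + \frac{7}{3}\right) + k\right)^{2} = \left(0 + k\right)^{2} = k^{2}$)
$w{\left(-6,16 \right)} 100 + P{\left(-72 \right)} = \left(- \frac{1}{8}\right) 100 + \left(-72\right)^{2} = - \frac{25}{2} + 5184 = \frac{10343}{2}$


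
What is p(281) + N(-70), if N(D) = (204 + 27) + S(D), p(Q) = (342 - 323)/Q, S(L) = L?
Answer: 45260/281 ≈ 161.07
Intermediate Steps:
p(Q) = 19/Q
N(D) = 231 + D (N(D) = (204 + 27) + D = 231 + D)
p(281) + N(-70) = 19/281 + (231 - 70) = 19*(1/281) + 161 = 19/281 + 161 = 45260/281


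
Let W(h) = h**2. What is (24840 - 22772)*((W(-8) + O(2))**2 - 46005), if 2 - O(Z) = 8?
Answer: -88181588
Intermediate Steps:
O(Z) = -6 (O(Z) = 2 - 1*8 = 2 - 8 = -6)
(24840 - 22772)*((W(-8) + O(2))**2 - 46005) = (24840 - 22772)*(((-8)**2 - 6)**2 - 46005) = 2068*((64 - 6)**2 - 46005) = 2068*(58**2 - 46005) = 2068*(3364 - 46005) = 2068*(-42641) = -88181588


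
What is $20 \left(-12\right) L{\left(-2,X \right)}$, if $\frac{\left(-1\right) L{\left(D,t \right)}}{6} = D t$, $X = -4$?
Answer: $11520$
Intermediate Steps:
$L{\left(D,t \right)} = - 6 D t$
$20 \left(-12\right) L{\left(-2,X \right)} = 20 \left(-12\right) \left(\left(-6\right) \left(-2\right) \left(-4\right)\right) = \left(-240\right) \left(-48\right) = 11520$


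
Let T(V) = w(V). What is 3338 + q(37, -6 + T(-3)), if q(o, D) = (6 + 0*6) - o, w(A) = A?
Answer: 3307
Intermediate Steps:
T(V) = V
q(o, D) = 6 - o (q(o, D) = (6 + 0) - o = 6 - o)
3338 + q(37, -6 + T(-3)) = 3338 + (6 - 1*37) = 3338 + (6 - 37) = 3338 - 31 = 3307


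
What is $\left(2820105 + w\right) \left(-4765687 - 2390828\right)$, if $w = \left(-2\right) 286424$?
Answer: $-16082528429355$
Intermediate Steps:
$w = -572848$
$\left(2820105 + w\right) \left(-4765687 - 2390828\right) = \left(2820105 - 572848\right) \left(-4765687 - 2390828\right) = 2247257 \left(-7156515\right) = -16082528429355$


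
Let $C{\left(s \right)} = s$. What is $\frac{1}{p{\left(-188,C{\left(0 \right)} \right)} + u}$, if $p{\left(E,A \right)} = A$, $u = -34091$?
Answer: $- \frac{1}{34091} \approx -2.9333 \cdot 10^{-5}$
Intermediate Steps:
$\frac{1}{p{\left(-188,C{\left(0 \right)} \right)} + u} = \frac{1}{0 - 34091} = \frac{1}{-34091} = - \frac{1}{34091}$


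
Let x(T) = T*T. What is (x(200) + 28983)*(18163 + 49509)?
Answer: 4668217576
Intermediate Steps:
x(T) = T**2
(x(200) + 28983)*(18163 + 49509) = (200**2 + 28983)*(18163 + 49509) = (40000 + 28983)*67672 = 68983*67672 = 4668217576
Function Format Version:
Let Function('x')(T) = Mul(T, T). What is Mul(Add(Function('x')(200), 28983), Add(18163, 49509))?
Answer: 4668217576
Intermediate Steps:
Function('x')(T) = Pow(T, 2)
Mul(Add(Function('x')(200), 28983), Add(18163, 49509)) = Mul(Add(Pow(200, 2), 28983), Add(18163, 49509)) = Mul(Add(40000, 28983), 67672) = Mul(68983, 67672) = 4668217576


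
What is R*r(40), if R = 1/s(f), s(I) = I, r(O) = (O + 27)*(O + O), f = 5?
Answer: 1072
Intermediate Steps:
r(O) = 2*O*(27 + O) (r(O) = (27 + O)*(2*O) = 2*O*(27 + O))
R = ⅕ (R = 1/5 = ⅕ ≈ 0.20000)
R*r(40) = (2*40*(27 + 40))/5 = (2*40*67)/5 = (⅕)*5360 = 1072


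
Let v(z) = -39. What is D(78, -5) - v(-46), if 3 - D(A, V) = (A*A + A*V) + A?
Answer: -5730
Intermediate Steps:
D(A, V) = 3 - A - A**2 - A*V (D(A, V) = 3 - ((A*A + A*V) + A) = 3 - ((A**2 + A*V) + A) = 3 - (A + A**2 + A*V) = 3 + (-A - A**2 - A*V) = 3 - A - A**2 - A*V)
D(78, -5) - v(-46) = (3 - 1*78 - 1*78**2 - 1*78*(-5)) - 1*(-39) = (3 - 78 - 1*6084 + 390) + 39 = (3 - 78 - 6084 + 390) + 39 = -5769 + 39 = -5730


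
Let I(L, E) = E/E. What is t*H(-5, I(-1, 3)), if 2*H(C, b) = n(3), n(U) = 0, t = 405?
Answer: 0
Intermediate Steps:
I(L, E) = 1
H(C, b) = 0 (H(C, b) = (½)*0 = 0)
t*H(-5, I(-1, 3)) = 405*0 = 0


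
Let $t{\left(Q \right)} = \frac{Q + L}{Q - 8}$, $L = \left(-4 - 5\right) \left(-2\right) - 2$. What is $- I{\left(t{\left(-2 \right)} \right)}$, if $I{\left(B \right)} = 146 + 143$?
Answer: $-289$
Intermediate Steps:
$L = 16$ ($L = \left(-4 - 5\right) \left(-2\right) - 2 = \left(-9\right) \left(-2\right) - 2 = 18 - 2 = 16$)
$t{\left(Q \right)} = \frac{16 + Q}{-8 + Q}$ ($t{\left(Q \right)} = \frac{Q + 16}{Q - 8} = \frac{16 + Q}{-8 + Q}$)
$I{\left(B \right)} = 289$
$- I{\left(t{\left(-2 \right)} \right)} = \left(-1\right) 289 = -289$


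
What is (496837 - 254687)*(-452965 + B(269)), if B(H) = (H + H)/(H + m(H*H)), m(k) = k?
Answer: -2961507769820/27 ≈ -1.0969e+11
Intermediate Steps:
B(H) = 2*H/(H + H**2) (B(H) = (H + H)/(H + H*H) = (2*H)/(H + H**2) = 2*H/(H + H**2))
(496837 - 254687)*(-452965 + B(269)) = (496837 - 254687)*(-452965 + 2/(1 + 269)) = 242150*(-452965 + 2/270) = 242150*(-452965 + 2*(1/270)) = 242150*(-452965 + 1/135) = 242150*(-61150274/135) = -2961507769820/27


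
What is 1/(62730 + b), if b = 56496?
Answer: 1/119226 ≈ 8.3874e-6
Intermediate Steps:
1/(62730 + b) = 1/(62730 + 56496) = 1/119226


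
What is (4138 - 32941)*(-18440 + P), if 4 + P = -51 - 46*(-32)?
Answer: 490313469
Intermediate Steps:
P = 1417 (P = -4 + (-51 - 46*(-32)) = -4 + (-51 + 1472) = -4 + 1421 = 1417)
(4138 - 32941)*(-18440 + P) = (4138 - 32941)*(-18440 + 1417) = -28803*(-17023) = 490313469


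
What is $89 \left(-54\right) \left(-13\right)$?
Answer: $62478$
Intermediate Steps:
$89 \left(-54\right) \left(-13\right) = \left(-4806\right) \left(-13\right) = 62478$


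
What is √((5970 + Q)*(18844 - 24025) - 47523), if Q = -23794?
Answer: √92298621 ≈ 9607.2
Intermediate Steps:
√((5970 + Q)*(18844 - 24025) - 47523) = √((5970 - 23794)*(18844 - 24025) - 47523) = √(-17824*(-5181) - 47523) = √(92346144 - 47523) = √92298621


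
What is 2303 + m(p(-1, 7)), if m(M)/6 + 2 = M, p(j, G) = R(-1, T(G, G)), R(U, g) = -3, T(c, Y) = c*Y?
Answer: 2273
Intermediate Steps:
T(c, Y) = Y*c
p(j, G) = -3
m(M) = -12 + 6*M
2303 + m(p(-1, 7)) = 2303 + (-12 + 6*(-3)) = 2303 + (-12 - 18) = 2303 - 30 = 2273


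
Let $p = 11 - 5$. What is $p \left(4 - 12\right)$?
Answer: $-48$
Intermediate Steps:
$p = 6$
$p \left(4 - 12\right) = 6 \left(4 - 12\right) = 6 \left(-8\right) = -48$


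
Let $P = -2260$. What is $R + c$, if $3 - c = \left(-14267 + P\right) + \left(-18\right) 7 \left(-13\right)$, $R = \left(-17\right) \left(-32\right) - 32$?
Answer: $15404$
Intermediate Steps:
$R = 512$ ($R = 544 - 32 = 512$)
$c = 14892$ ($c = 3 - \left(\left(-14267 - 2260\right) + \left(-18\right) 7 \left(-13\right)\right) = 3 - \left(-16527 - -1638\right) = 3 - \left(-16527 + 1638\right) = 3 - -14889 = 3 + 14889 = 14892$)
$R + c = 512 + 14892 = 15404$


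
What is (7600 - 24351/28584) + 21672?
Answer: 278895499/9528 ≈ 29271.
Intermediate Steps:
(7600 - 24351/28584) + 21672 = (7600 - 24351*1/28584) + 21672 = (7600 - 8117/9528) + 21672 = 72404683/9528 + 21672 = 278895499/9528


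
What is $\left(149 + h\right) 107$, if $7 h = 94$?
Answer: $\frac{121659}{7} \approx 17380.0$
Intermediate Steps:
$h = \frac{94}{7}$ ($h = \frac{1}{7} \cdot 94 = \frac{94}{7} \approx 13.429$)
$\left(149 + h\right) 107 = \left(149 + \frac{94}{7}\right) 107 = \frac{1137}{7} \cdot 107 = \frac{121659}{7}$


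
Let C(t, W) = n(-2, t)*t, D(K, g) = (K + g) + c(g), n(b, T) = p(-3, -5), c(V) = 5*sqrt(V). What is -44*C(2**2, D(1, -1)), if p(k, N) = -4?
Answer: 704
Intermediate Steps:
n(b, T) = -4
D(K, g) = K + g + 5*sqrt(g) (D(K, g) = (K + g) + 5*sqrt(g) = K + g + 5*sqrt(g))
C(t, W) = -4*t
-44*C(2**2, D(1, -1)) = -(-176)*2**2 = -(-176)*4 = -44*(-16) = 704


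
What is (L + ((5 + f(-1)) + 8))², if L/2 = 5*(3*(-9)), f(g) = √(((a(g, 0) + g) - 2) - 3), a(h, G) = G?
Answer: (257 - I*√6)² ≈ 66043.0 - 1259.0*I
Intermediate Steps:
f(g) = √(-5 + g) (f(g) = √(((0 + g) - 2) - 3) = √((g - 2) - 3) = √((-2 + g) - 3) = √(-5 + g))
L = -270 (L = 2*(5*(3*(-9))) = 2*(5*(-27)) = 2*(-135) = -270)
(L + ((5 + f(-1)) + 8))² = (-270 + ((5 + √(-5 - 1)) + 8))² = (-270 + ((5 + √(-6)) + 8))² = (-270 + ((5 + I*√6) + 8))² = (-270 + (13 + I*√6))² = (-257 + I*√6)²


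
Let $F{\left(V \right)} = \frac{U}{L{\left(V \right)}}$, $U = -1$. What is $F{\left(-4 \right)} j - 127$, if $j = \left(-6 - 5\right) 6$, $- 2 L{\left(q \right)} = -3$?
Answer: $-83$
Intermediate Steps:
$L{\left(q \right)} = \frac{3}{2}$ ($L{\left(q \right)} = \left(- \frac{1}{2}\right) \left(-3\right) = \frac{3}{2}$)
$j = -66$ ($j = \left(-11\right) 6 = -66$)
$F{\left(V \right)} = - \frac{2}{3}$ ($F{\left(V \right)} = - \frac{1}{\frac{3}{2}} = \left(-1\right) \frac{2}{3} = - \frac{2}{3}$)
$F{\left(-4 \right)} j - 127 = \left(- \frac{2}{3}\right) \left(-66\right) - 127 = 44 - 127 = -83$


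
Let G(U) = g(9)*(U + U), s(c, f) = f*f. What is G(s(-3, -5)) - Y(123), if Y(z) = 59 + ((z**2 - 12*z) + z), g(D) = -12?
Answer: -14435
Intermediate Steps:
s(c, f) = f**2
Y(z) = 59 + z**2 - 11*z (Y(z) = 59 + (z**2 - 11*z) = 59 + z**2 - 11*z)
G(U) = -24*U (G(U) = -12*(U + U) = -24*U)
G(s(-3, -5)) - Y(123) = -24*(-5)**2 - (59 + 123**2 - 11*123) = -24*25 - (59 + 15129 - 1353) = -600 - 1*13835 = -600 - 13835 = -14435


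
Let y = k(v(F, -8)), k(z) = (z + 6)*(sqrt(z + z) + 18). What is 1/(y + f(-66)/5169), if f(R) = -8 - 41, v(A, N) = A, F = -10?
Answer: -1923989673/147095434609 + 213748488*I*sqrt(5)/147095434609 ≈ -0.01308 + 0.0032493*I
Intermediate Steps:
k(z) = (6 + z)*(18 + sqrt(2)*sqrt(z)) (k(z) = (6 + z)*(sqrt(2*z) + 18) = (6 + z)*(sqrt(2)*sqrt(z) + 18) = (6 + z)*(18 + sqrt(2)*sqrt(z)))
f(R) = -49
y = -72 - 8*I*sqrt(5) (y = 108 + 18*(-10) + sqrt(2)*(-10)**(3/2) + 6*sqrt(2)*sqrt(-10) = 108 - 180 + sqrt(2)*(-10*I*sqrt(10)) + 6*sqrt(2)*(I*sqrt(10)) = 108 - 180 - 20*I*sqrt(5) + 12*I*sqrt(5) = -72 - 8*I*sqrt(5) ≈ -72.0 - 17.889*I)
1/(y + f(-66)/5169) = 1/((-72 - 8*I*sqrt(5)) - 49/5169) = 1/(-372217/5169 - 8*I*sqrt(5))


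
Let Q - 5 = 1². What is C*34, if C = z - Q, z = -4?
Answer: -340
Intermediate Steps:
Q = 6 (Q = 5 + 1² = 5 + 1 = 6)
C = -10 (C = -4 - 1*6 = -4 - 6 = -10)
C*34 = -10*34 = -340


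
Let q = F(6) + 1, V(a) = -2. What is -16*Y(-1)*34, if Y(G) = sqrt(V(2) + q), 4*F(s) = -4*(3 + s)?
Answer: -544*I*sqrt(10) ≈ -1720.3*I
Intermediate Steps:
F(s) = -3 - s (F(s) = (-4*(3 + s))/4 = (-12 - 4*s)/4 = -3 - s)
q = -8 (q = (-3 - 1*6) + 1 = (-3 - 6) + 1 = -9 + 1 = -8)
Y(G) = I*sqrt(10) (Y(G) = sqrt(-2 - 8) = sqrt(-10) = I*sqrt(10))
-16*Y(-1)*34 = -16*I*sqrt(10)*34 = -544*I*sqrt(10)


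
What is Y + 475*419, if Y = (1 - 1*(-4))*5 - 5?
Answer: 199045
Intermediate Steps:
Y = 20 (Y = (1 + 4)*5 - 5 = 5*5 - 5 = 25 - 5 = 20)
Y + 475*419 = 20 + 475*419 = 20 + 199025 = 199045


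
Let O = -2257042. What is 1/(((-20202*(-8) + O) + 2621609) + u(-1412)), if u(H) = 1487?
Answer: 1/527670 ≈ 1.8951e-6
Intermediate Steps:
1/(((-20202*(-8) + O) + 2621609) + u(-1412)) = 1/(((-20202*(-8) - 2257042) + 2621609) + 1487) = 1/(((161616 - 2257042) + 2621609) + 1487) = 1/((-2095426 + 2621609) + 1487) = 1/(526183 + 1487) = 1/527670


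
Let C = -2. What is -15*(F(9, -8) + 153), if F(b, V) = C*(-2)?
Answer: -2355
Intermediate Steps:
F(b, V) = 4 (F(b, V) = -2*(-2) = 4)
-15*(F(9, -8) + 153) = -15*(4 + 153) = -15*157 = -2355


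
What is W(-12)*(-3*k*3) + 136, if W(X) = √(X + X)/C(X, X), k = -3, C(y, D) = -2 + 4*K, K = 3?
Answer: 136 + 27*I*√6/5 ≈ 136.0 + 13.227*I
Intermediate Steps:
C(y, D) = 10 (C(y, D) = -2 + 4*3 = -2 + 12 = 10)
W(X) = √2*√X/10 (W(X) = √(X + X)/10 = √(2*X)*(⅒) = (√2*√X)*(⅒) = √2*√X/10)
W(-12)*(-3*k*3) + 136 = (√2*√(-12)/10)*(-3*(-3)*3) + 136 = (√2*(2*I*√3)/10)*(9*3) + 136 = (I*√6/5)*27 + 136 = 27*I*√6/5 + 136 = 136 + 27*I*√6/5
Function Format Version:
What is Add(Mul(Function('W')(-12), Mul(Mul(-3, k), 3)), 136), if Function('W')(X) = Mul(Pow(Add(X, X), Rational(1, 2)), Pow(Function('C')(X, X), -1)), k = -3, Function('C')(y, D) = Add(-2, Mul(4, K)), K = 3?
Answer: Add(136, Mul(Rational(27, 5), I, Pow(6, Rational(1, 2)))) ≈ Add(136.00, Mul(13.227, I))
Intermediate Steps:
Function('C')(y, D) = 10 (Function('C')(y, D) = Add(-2, Mul(4, 3)) = Add(-2, 12) = 10)
Function('W')(X) = Mul(Rational(1, 10), Pow(2, Rational(1, 2)), Pow(X, Rational(1, 2))) (Function('W')(X) = Mul(Pow(Add(X, X), Rational(1, 2)), Pow(10, -1)) = Mul(Pow(Mul(2, X), Rational(1, 2)), Rational(1, 10)) = Mul(Mul(Pow(2, Rational(1, 2)), Pow(X, Rational(1, 2))), Rational(1, 10)) = Mul(Rational(1, 10), Pow(2, Rational(1, 2)), Pow(X, Rational(1, 2))))
Add(Mul(Function('W')(-12), Mul(Mul(-3, k), 3)), 136) = Add(Mul(Mul(Rational(1, 10), Pow(2, Rational(1, 2)), Pow(-12, Rational(1, 2))), Mul(Mul(-3, -3), 3)), 136) = Add(Mul(Mul(Rational(1, 10), Pow(2, Rational(1, 2)), Mul(2, I, Pow(3, Rational(1, 2)))), Mul(9, 3)), 136) = Add(Mul(Mul(Rational(1, 5), I, Pow(6, Rational(1, 2))), 27), 136) = Add(Mul(Rational(27, 5), I, Pow(6, Rational(1, 2))), 136) = Add(136, Mul(Rational(27, 5), I, Pow(6, Rational(1, 2))))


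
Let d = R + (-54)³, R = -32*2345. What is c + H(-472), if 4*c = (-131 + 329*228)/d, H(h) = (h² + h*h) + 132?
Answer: 414508056319/930016 ≈ 4.4570e+5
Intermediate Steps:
H(h) = 132 + 2*h² (H(h) = (h² + h²) + 132 = 2*h² + 132 = 132 + 2*h²)
R = -75040
d = -232504 (d = -75040 + (-54)³ = -75040 - 157464 = -232504)
c = -74881/930016 (c = ((-131 + 329*228)/(-232504))/4 = ((-131 + 75012)*(-1/232504))/4 = (74881*(-1/232504))/4 = (¼)*(-74881/232504) = -74881/930016 ≈ -0.080516)
c + H(-472) = -74881/930016 + (132 + 2*(-472)²) = -74881/930016 + (132 + 2*222784) = -74881/930016 + (132 + 445568) = -74881/930016 + 445700 = 414508056319/930016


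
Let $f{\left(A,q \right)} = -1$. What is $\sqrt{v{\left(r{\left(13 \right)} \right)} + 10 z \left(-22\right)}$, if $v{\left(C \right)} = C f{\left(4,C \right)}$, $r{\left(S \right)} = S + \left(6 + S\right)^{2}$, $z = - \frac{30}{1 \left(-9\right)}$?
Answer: $\frac{i \sqrt{9966}}{3} \approx 33.277 i$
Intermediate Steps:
$z = \frac{10}{3}$ ($z = - \frac{30}{-9} = \left(-30\right) \left(- \frac{1}{9}\right) = \frac{10}{3} \approx 3.3333$)
$v{\left(C \right)} = - C$ ($v{\left(C \right)} = C \left(-1\right) = - C$)
$\sqrt{v{\left(r{\left(13 \right)} \right)} + 10 z \left(-22\right)} = \sqrt{- (13 + \left(6 + 13\right)^{2}) + 10 \cdot \frac{10}{3} \left(-22\right)} = \sqrt{- (13 + 19^{2}) + \frac{100}{3} \left(-22\right)} = \sqrt{- (13 + 361) - \frac{2200}{3}} = \sqrt{\left(-1\right) 374 - \frac{2200}{3}} = \sqrt{-374 - \frac{2200}{3}} = \sqrt{- \frac{3322}{3}} = \frac{i \sqrt{9966}}{3}$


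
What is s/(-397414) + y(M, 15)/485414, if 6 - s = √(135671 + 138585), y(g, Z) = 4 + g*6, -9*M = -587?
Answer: 115648888/144682739547 + 2*√17141/198707 ≈ 0.0021171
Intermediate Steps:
M = 587/9 (M = -⅑*(-587) = 587/9 ≈ 65.222)
y(g, Z) = 4 + 6*g
s = 6 - 4*√17141 (s = 6 - √(135671 + 138585) = 6 - √274256 = 6 - 4*√17141 ≈ -517.69)
s/(-397414) + y(M, 15)/485414 = (6 - 4*√17141)/(-397414) + (4 + 6*(587/9))/485414 = (6 - 4*√17141)*(-1/397414) + (4 + 1174/3)*(1/485414) = (-3/198707 + 2*√17141/198707) + (1186/3)*(1/485414) = (-3/198707 + 2*√17141/198707) + 593/728121 = 115648888/144682739547 + 2*√17141/198707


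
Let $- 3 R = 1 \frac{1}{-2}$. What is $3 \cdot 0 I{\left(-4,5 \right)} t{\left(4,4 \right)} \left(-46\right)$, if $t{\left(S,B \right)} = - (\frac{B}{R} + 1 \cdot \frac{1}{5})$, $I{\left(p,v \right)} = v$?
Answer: $0$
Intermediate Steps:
$R = \frac{1}{6}$ ($R = - \frac{1 \frac{1}{-2}}{3} = - \frac{1 \left(- \frac{1}{2}\right)}{3} = \left(- \frac{1}{3}\right) \left(- \frac{1}{2}\right) = \frac{1}{6} \approx 0.16667$)
$t{\left(S,B \right)} = - \frac{1}{5} - 6 B$ ($t{\left(S,B \right)} = - (B \frac{1}{\frac{1}{6}} + 1 \cdot \frac{1}{5}) = - (B 6 + 1 \cdot \frac{1}{5}) = - (6 B + \frac{1}{5}) = - (\frac{1}{5} + 6 B) = - \frac{1}{5} - 6 B$)
$3 \cdot 0 I{\left(-4,5 \right)} t{\left(4,4 \right)} \left(-46\right) = 3 \cdot 0 \cdot 5 \left(- \frac{1}{5} - 24\right) \left(-46\right) = 0 \cdot 5 \left(- \frac{1}{5} - 24\right) \left(-46\right) = 0 \left(- \frac{121}{5}\right) \left(-46\right) = 0 \left(-46\right) = 0$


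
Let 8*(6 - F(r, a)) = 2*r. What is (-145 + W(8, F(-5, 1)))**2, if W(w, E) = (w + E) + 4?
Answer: 253009/16 ≈ 15813.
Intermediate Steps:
F(r, a) = 6 - r/4
W(w, E) = 4 + E + w (W(w, E) = (E + w) + 4 = 4 + E + w)
(-145 + W(8, F(-5, 1)))**2 = (-145 + (4 + (6 - 1/4*(-5)) + 8))**2 = (-145 + (4 + (6 + 5/4) + 8))**2 = (-145 + (4 + 29/4 + 8))**2 = (-145 + 77/4)**2 = (-503/4)**2 = 253009/16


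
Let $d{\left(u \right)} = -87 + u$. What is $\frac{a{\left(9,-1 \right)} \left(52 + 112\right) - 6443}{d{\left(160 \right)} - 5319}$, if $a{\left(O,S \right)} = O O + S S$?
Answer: $- \frac{7005}{5246} \approx -1.3353$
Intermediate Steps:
$a{\left(O,S \right)} = O^{2} + S^{2}$
$\frac{a{\left(9,-1 \right)} \left(52 + 112\right) - 6443}{d{\left(160 \right)} - 5319} = \frac{\left(9^{2} + \left(-1\right)^{2}\right) \left(52 + 112\right) - 6443}{\left(-87 + 160\right) - 5319} = \frac{\left(81 + 1\right) 164 - 6443}{73 - 5319} = \frac{82 \cdot 164 - 6443}{-5246} = \left(13448 - 6443\right) \left(- \frac{1}{5246}\right) = 7005 \left(- \frac{1}{5246}\right) = - \frac{7005}{5246}$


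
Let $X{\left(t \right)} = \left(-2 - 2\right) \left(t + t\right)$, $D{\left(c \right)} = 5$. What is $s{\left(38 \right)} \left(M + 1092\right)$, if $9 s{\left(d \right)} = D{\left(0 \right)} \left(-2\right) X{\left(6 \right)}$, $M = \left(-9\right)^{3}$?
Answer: $19360$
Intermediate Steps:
$M = -729$
$X{\left(t \right)} = - 8 t$ ($X{\left(t \right)} = - 4 \cdot 2 t = - 8 t$)
$s{\left(d \right)} = \frac{160}{3}$ ($s{\left(d \right)} = \frac{5 \left(-2\right) \left(\left(-8\right) 6\right)}{9} = \frac{\left(-10\right) \left(-48\right)}{9} = \frac{1}{9} \cdot 480 = \frac{160}{3}$)
$s{\left(38 \right)} \left(M + 1092\right) = \frac{160 \left(-729 + 1092\right)}{3} = \frac{160}{3} \cdot 363 = 19360$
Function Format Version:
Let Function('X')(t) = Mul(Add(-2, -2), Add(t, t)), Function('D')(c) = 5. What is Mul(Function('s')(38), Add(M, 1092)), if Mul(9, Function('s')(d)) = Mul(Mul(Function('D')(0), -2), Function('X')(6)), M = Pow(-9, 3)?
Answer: 19360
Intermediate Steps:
M = -729
Function('X')(t) = Mul(-8, t) (Function('X')(t) = Mul(-4, Mul(2, t)) = Mul(-8, t))
Function('s')(d) = Rational(160, 3) (Function('s')(d) = Mul(Rational(1, 9), Mul(Mul(5, -2), Mul(-8, 6))) = Mul(Rational(1, 9), Mul(-10, -48)) = Mul(Rational(1, 9), 480) = Rational(160, 3))
Mul(Function('s')(38), Add(M, 1092)) = Mul(Rational(160, 3), Add(-729, 1092)) = Mul(Rational(160, 3), 363) = 19360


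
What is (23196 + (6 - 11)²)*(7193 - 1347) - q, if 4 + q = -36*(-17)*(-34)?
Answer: 135770778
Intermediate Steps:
q = -20812 (q = -4 - 36*(-17)*(-34) = -4 + 612*(-34) = -4 - 20808 = -20812)
(23196 + (6 - 11)²)*(7193 - 1347) - q = (23196 + (6 - 11)²)*(7193 - 1347) - 1*(-20812) = (23196 + (-5)²)*5846 + 20812 = (23196 + 25)*5846 + 20812 = 23221*5846 + 20812 = 135749966 + 20812 = 135770778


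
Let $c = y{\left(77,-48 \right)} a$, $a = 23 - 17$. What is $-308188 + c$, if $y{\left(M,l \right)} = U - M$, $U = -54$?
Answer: $-308974$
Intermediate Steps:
$y{\left(M,l \right)} = -54 - M$
$a = 6$ ($a = 23 - 17 = 6$)
$c = -786$ ($c = \left(-54 - 77\right) 6 = \left(-131\right) 6 = -786$)
$-308188 + c = -308188 - 786 = -308974$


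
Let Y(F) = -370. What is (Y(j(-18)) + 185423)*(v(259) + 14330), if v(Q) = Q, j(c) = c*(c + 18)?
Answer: 2699738217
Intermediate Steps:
j(c) = c*(18 + c)
(Y(j(-18)) + 185423)*(v(259) + 14330) = (-370 + 185423)*(259 + 14330) = 185053*14589 = 2699738217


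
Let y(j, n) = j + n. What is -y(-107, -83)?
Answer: 190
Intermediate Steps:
-y(-107, -83) = -(-107 - 83) = -1*(-190) = 190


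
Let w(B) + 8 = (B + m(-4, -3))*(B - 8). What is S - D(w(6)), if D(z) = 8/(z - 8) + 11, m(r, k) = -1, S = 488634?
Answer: 6352103/13 ≈ 4.8862e+5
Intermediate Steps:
w(B) = -8 + (-1 + B)*(-8 + B) (w(B) = -8 + (B - 1)*(B - 8) = -8 + (-1 + B)*(-8 + B))
D(z) = 11 + 8/(-8 + z) (D(z) = 8/(-8 + z) + 11 = 11 + 8/(-8 + z))
S - D(w(6)) = 488634 - (-80 + 11*(6*(-9 + 6)))/(-8 + 6*(-9 + 6)) = 488634 - (-80 + 11*(6*(-3)))/(-8 + 6*(-3)) = 488634 - (-80 + 11*(-18))/(-8 - 18) = 488634 - (-80 - 198)/(-26) = 488634 - (-1)*(-278)/26 = 488634 - 1*139/13 = 488634 - 139/13 = 6352103/13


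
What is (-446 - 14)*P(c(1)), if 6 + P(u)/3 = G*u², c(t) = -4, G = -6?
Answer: 140760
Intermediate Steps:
P(u) = -18 - 18*u² (P(u) = -18 + 3*(-6*u²) = -18 - 18*u²)
(-446 - 14)*P(c(1)) = (-446 - 14)*(-18 - 18*(-4)²) = -460*(-18 - 18*16) = -460*(-18 - 288) = -460*(-306) = 140760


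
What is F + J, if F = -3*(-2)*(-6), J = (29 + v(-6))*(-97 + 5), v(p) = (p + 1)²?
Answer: -5004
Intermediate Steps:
v(p) = (1 + p)²
J = -4968 (J = (29 + (1 - 6)²)*(-97 + 5) = (29 + (-5)²)*(-92) = (29 + 25)*(-92) = 54*(-92) = -4968)
F = -36 (F = 6*(-6) = -36)
F + J = -36 - 4968 = -5004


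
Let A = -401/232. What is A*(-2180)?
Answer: 218545/58 ≈ 3768.0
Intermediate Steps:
A = -401/232 (A = -401*1/232 = -401/232 ≈ -1.7284)
A*(-2180) = -401/232*(-2180) = 218545/58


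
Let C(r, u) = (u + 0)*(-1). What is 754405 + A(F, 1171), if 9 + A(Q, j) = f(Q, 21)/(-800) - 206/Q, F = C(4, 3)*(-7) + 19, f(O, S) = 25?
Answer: 120702531/160 ≈ 7.5439e+5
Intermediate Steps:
C(r, u) = -u (C(r, u) = u*(-1) = -u)
F = 40 (F = -1*3*(-7) + 19 = -3*(-7) + 19 = 21 + 19 = 40)
A(Q, j) = -289/32 - 206/Q (A(Q, j) = -9 + (25/(-800) - 206/Q) = -9 + (25*(-1/800) - 206/Q) = -9 + (-1/32 - 206/Q) = -289/32 - 206/Q)
754405 + A(F, 1171) = 754405 + (-289/32 - 206/40) = 754405 + (-289/32 - 206*1/40) = 754405 + (-289/32 - 103/20) = 754405 - 2269/160 = 120702531/160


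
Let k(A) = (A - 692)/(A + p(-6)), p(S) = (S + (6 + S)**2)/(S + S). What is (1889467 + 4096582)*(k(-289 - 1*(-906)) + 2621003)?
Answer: 3875294560043839/247 ≈ 1.5689e+13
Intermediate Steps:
p(S) = (S + (6 + S)**2)/(2*S) (p(S) = (S + (6 + S)**2)/((2*S)) = (S + (6 + S)**2)*(1/(2*S)) = (S + (6 + S)**2)/(2*S))
k(A) = (-692 + A)/(1/2 + A) (k(A) = (A - 692)/(A + (1/2)*(-6 + (6 - 6)**2)/(-6)) = (-692 + A)/(A + (1/2)*(-1/6)*(-6 + 0**2)) = (-692 + A)/(A + (1/2)*(-1/6)*(-6 + 0)) = (-692 + A)/(A + (1/2)*(-1/6)*(-6)) = (-692 + A)/(A + 1/2) = (-692 + A)/(1/2 + A))
(1889467 + 4096582)*(k(-289 - 1*(-906)) + 2621003) = (1889467 + 4096582)*(2*(-692 + (-289 - 1*(-906)))/(1 + 2*(-289 - 1*(-906))) + 2621003) = 5986049*(2*(-692 + (-289 + 906))/(1 + 2*(-289 + 906)) + 2621003) = 5986049*(2*(-692 + 617)/(1 + 2*617) + 2621003) = 5986049*(2*(-75)/(1 + 1234) + 2621003) = 5986049*(2*(-75)/1235 + 2621003) = 5986049*(2*(1/1235)*(-75) + 2621003) = 5986049*(-30/247 + 2621003) = 5986049*(647387711/247) = 3875294560043839/247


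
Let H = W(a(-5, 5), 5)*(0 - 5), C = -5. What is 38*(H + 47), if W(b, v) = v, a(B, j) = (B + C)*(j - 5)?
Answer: 836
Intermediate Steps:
a(B, j) = (-5 + B)*(-5 + j) (a(B, j) = (B - 5)*(j - 5) = (-5 + B)*(-5 + j))
H = -25 (H = 5*(0 - 5) = 5*(-5) = -25)
38*(H + 47) = 38*(-25 + 47) = 38*22 = 836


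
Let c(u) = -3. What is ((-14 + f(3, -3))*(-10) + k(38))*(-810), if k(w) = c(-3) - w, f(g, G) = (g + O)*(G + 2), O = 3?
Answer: -128790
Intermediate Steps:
f(g, G) = (2 + G)*(3 + g) (f(g, G) = (g + 3)*(G + 2) = (3 + g)*(2 + G) = (2 + G)*(3 + g))
k(w) = -3 - w
((-14 + f(3, -3))*(-10) + k(38))*(-810) = ((-14 + (6 + 2*3 + 3*(-3) - 3*3))*(-10) + (-3 - 1*38))*(-810) = ((-14 + (6 + 6 - 9 - 9))*(-10) + (-3 - 38))*(-810) = ((-14 - 6)*(-10) - 41)*(-810) = (-20*(-10) - 41)*(-810) = (200 - 41)*(-810) = 159*(-810) = -128790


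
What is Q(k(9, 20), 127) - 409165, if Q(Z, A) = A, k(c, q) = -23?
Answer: -409038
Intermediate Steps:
Q(k(9, 20), 127) - 409165 = 127 - 409165 = -409038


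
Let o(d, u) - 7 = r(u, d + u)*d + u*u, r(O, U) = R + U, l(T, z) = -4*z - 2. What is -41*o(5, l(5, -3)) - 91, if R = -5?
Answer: -6528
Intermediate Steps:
l(T, z) = -2 - 4*z
r(O, U) = -5 + U
o(d, u) = 7 + u² + d*(-5 + d + u) (o(d, u) = 7 + ((-5 + (d + u))*d + u*u) = 7 + ((-5 + d + u)*d + u²) = 7 + (d*(-5 + d + u) + u²) = 7 + (u² + d*(-5 + d + u)) = 7 + u² + d*(-5 + d + u))
-41*o(5, l(5, -3)) - 91 = -41*(7 + (-2 - 4*(-3))² + 5*(-5 + 5 + (-2 - 4*(-3)))) - 91 = -41*(7 + (-2 + 12)² + 5*(-5 + 5 + (-2 + 12))) - 91 = -41*(7 + 10² + 5*(-5 + 5 + 10)) - 91 = -41*(7 + 100 + 5*10) - 91 = -41*(7 + 100 + 50) - 91 = -41*157 - 91 = -6437 - 91 = -6528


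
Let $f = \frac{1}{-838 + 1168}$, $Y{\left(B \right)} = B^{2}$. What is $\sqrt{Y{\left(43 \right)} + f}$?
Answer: $\frac{\sqrt{201356430}}{330} \approx 43.0$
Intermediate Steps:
$f = \frac{1}{330} \approx 0.0030303$
$\sqrt{Y{\left(43 \right)} + f} = \sqrt{43^{2} + \frac{1}{330}} = \sqrt{1849 + \frac{1}{330}} = \sqrt{\frac{610171}{330}} = \frac{\sqrt{201356430}}{330}$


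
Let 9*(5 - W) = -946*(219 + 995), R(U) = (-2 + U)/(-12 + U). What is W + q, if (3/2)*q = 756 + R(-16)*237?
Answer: 8077574/63 ≈ 1.2822e+5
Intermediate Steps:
R(U) = (-2 + U)/(-12 + U)
q = 4239/7 (q = 2*(756 + ((-2 - 16)/(-12 - 16))*237)/3 = 2*(756 + (-18/(-28))*237)/3 = 2*(756 - 1/28*(-18)*237)/3 = 2*(756 + (9/14)*237)/3 = 2*(756 + 2133/14)/3 = (⅔)*(12717/14) = 4239/7 ≈ 605.57)
W = 1148489/9 (W = 5 - (-946)*(219 + 995)/9 = 5 - (-946)*1214/9 = 5 - ⅑*(-1148444) = 5 + 1148444/9 = 1148489/9 ≈ 1.2761e+5)
W + q = 1148489/9 + 4239/7 = 8077574/63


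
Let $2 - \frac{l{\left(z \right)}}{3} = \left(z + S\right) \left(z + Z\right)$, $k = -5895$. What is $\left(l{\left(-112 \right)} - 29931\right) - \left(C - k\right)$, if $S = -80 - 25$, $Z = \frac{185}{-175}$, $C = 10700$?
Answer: $- \frac{600601}{5} \approx -1.2012 \cdot 10^{5}$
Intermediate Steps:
$Z = - \frac{37}{35}$ ($Z = 185 \left(- \frac{1}{175}\right) = - \frac{37}{35} \approx -1.0571$)
$S = -105$
$l{\left(z \right)} = 6 - 3 \left(-105 + z\right) \left(- \frac{37}{35} + z\right)$ ($l{\left(z \right)} = 6 - 3 \left(z - 105\right) \left(z - \frac{37}{35}\right) = 6 - 3 \left(-105 + z\right) \left(- \frac{37}{35} + z\right)$)
$\left(l{\left(-112 \right)} - 29931\right) - \left(C - k\right) = \left(\left(-327 - 3 \left(-112\right)^{2} + \frac{11136}{35} \left(-112\right)\right) - 29931\right) - 16595 = \left(\left(-327 - 37632 - \frac{178176}{5}\right) - 29931\right) - 16595 = \left(- \frac{367971}{5} - 29931\right) - 16595 = - \frac{517626}{5} - 16595 = - \frac{600601}{5}$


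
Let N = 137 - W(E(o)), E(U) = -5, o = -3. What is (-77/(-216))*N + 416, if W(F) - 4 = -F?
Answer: 12464/27 ≈ 461.63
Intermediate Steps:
W(F) = 4 - F
N = 128 (N = 137 - (4 - 1*(-5)) = 137 - (4 + 5) = 137 - 1*9 = 137 - 9 = 128)
(-77/(-216))*N + 416 = -77/(-216)*128 + 416 = -77*(-1/216)*128 + 416 = (77/216)*128 + 416 = 1232/27 + 416 = 12464/27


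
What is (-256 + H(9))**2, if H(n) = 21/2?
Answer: 241081/4 ≈ 60270.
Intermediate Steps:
H(n) = 21/2 (H(n) = 21*(1/2) = 21/2)
(-256 + H(9))**2 = (-256 + 21/2)**2 = (-491/2)**2 = 241081/4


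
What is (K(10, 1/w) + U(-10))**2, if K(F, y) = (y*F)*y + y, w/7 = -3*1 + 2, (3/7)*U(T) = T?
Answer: 11703241/21609 ≈ 541.59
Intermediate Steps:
U(T) = 7*T/3
w = -7 (w = 7*(-3*1 + 2) = 7*(-3 + 2) = 7*(-1) = -7)
K(F, y) = y + F*y**2 (K(F, y) = (F*y)*y + y = F*y**2 + y = y + F*y**2)
(K(10, 1/w) + U(-10))**2 = ((1 + 10/(-7))/(-7) + (7/3)*(-10))**2 = (-(1 + 10*(-1/7))/7 - 70/3)**2 = (-(1 - 10/7)/7 - 70/3)**2 = (-1/7*(-3/7) - 70/3)**2 = (3/49 - 70/3)**2 = (-3421/147)**2 = 11703241/21609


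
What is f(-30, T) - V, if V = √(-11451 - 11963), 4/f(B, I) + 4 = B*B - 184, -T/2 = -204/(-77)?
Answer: 1/178 - I*√23414 ≈ 0.005618 - 153.02*I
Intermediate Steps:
T = -408/77 (T = -(-408)/(-77) = -(-408)*(-1)/77 = -2*204/77 = -408/77 ≈ -5.2987)
f(B, I) = 4/(-188 + B²) (f(B, I) = 4/(-4 + (B*B - 184)) = 4/(-4 + (B² - 184)) = 4/(-4 + (-184 + B²)) = 4/(-188 + B²))
V = I*√23414 (V = √(-23414) = I*√23414 ≈ 153.02*I)
f(-30, T) - V = 4/(-188 + (-30)²) - I*√23414 = 4/(-188 + 900) - I*√23414 = 4/712 - I*√23414 = 4*(1/712) - I*√23414 = 1/178 - I*√23414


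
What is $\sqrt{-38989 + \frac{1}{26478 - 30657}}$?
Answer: $\frac{2 i \sqrt{170226374682}}{4179} \approx 197.46 i$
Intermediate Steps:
$\sqrt{-38989 + \frac{1}{26478 - 30657}} = \sqrt{-38989 + \frac{1}{-4179}} = \sqrt{-38989 - \frac{1}{4179}} = \sqrt{- \frac{162935032}{4179}} = \frac{2 i \sqrt{170226374682}}{4179}$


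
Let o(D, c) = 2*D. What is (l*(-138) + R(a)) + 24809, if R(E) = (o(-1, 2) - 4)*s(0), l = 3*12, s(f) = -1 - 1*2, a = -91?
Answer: 19859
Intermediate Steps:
s(f) = -3 (s(f) = -1 - 2 = -3)
l = 36
R(E) = 18 (R(E) = (2*(-1) - 4)*(-3) = (-2 - 4)*(-3) = -6*(-3) = 18)
(l*(-138) + R(a)) + 24809 = (36*(-138) + 18) + 24809 = (-4968 + 18) + 24809 = -4950 + 24809 = 19859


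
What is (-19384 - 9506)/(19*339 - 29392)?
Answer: 28890/22951 ≈ 1.2588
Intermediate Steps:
(-19384 - 9506)/(19*339 - 29392) = -28890/(6441 - 29392) = -28890/(-22951) = -28890*(-1/22951) = 28890/22951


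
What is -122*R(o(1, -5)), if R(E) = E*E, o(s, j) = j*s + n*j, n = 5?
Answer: -109800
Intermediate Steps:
o(s, j) = 5*j + j*s (o(s, j) = j*s + 5*j = 5*j + j*s)
R(E) = E**2
-122*R(o(1, -5)) = -122*25*(5 + 1)**2 = -122*(-5*6)**2 = -122*(-30)**2 = -122*900 = -109800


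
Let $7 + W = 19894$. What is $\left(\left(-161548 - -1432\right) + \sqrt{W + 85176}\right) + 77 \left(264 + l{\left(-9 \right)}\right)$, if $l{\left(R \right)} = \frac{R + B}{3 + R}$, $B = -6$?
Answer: $- \frac{279191}{2} + \sqrt{105063} \approx -1.3927 \cdot 10^{5}$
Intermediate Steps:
$W = 19887$ ($W = -7 + 19894 = 19887$)
$l{\left(R \right)} = \frac{-6 + R}{3 + R}$ ($l{\left(R \right)} = \frac{R - 6}{3 + R} = \frac{-6 + R}{3 + R}$)
$\left(\left(-161548 - -1432\right) + \sqrt{W + 85176}\right) + 77 \left(264 + l{\left(-9 \right)}\right) = \left(\left(-161548 - -1432\right) + \sqrt{19887 + 85176}\right) + 77 \left(264 + \frac{-6 - 9}{3 - 9}\right) = \left(\left(-161548 + 1432\right) + \sqrt{105063}\right) + 77 \left(264 + \frac{1}{-6} \left(-15\right)\right) = \left(-160116 + \sqrt{105063}\right) + 77 \left(264 - - \frac{5}{2}\right) = \left(-160116 + \sqrt{105063}\right) + 77 \left(264 + \frac{5}{2}\right) = \left(-160116 + \sqrt{105063}\right) + 77 \cdot \frac{533}{2} = \left(-160116 + \sqrt{105063}\right) + \frac{41041}{2} = - \frac{279191}{2} + \sqrt{105063}$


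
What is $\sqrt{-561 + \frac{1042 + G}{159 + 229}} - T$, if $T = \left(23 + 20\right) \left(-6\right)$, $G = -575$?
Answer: $258 + \frac{i \sqrt{21068497}}{194} \approx 258.0 + 23.66 i$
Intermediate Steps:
$T = -258$ ($T = 43 \left(-6\right) = -258$)
$\sqrt{-561 + \frac{1042 + G}{159 + 229}} - T = \sqrt{-561 + \frac{1042 - 575}{159 + 229}} - -258 = \sqrt{-561 + \frac{467}{388}} + 258 = \sqrt{- \frac{217201}{388}} + 258 = \frac{i \sqrt{21068497}}{194} + 258 = 258 + \frac{i \sqrt{21068497}}{194}$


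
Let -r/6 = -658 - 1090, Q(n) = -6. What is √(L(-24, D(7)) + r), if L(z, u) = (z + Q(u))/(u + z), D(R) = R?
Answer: 3*√336838/17 ≈ 102.42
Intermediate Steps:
r = 10488 (r = -6*(-658 - 1090) = -6*(-1748) = 10488)
L(z, u) = (-6 + z)/(u + z) (L(z, u) = (z - 6)/(u + z) = (-6 + z)/(u + z))
√(L(-24, D(7)) + r) = √((-6 - 24)/(7 - 24) + 10488) = √(-30/(-17) + 10488) = √(-1/17*(-30) + 10488) = √(30/17 + 10488) = √(178326/17) = 3*√336838/17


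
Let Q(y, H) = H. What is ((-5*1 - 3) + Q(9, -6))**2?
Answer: 196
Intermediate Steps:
((-5*1 - 3) + Q(9, -6))**2 = ((-5*1 - 3) - 6)**2 = ((-5 - 3) - 6)**2 = (-8 - 6)**2 = (-14)**2 = 196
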